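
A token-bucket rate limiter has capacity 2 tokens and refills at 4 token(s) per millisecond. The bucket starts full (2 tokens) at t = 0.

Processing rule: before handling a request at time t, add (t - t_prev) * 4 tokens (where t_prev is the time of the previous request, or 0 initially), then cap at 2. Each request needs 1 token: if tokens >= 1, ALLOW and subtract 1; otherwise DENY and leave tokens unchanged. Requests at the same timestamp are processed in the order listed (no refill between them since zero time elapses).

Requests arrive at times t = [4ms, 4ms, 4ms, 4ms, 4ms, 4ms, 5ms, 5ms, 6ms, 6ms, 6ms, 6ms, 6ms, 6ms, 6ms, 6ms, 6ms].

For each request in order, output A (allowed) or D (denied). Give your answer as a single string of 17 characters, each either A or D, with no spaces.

Answer: AADDDDAAAADDDDDDD

Derivation:
Simulating step by step:
  req#1 t=4ms: ALLOW
  req#2 t=4ms: ALLOW
  req#3 t=4ms: DENY
  req#4 t=4ms: DENY
  req#5 t=4ms: DENY
  req#6 t=4ms: DENY
  req#7 t=5ms: ALLOW
  req#8 t=5ms: ALLOW
  req#9 t=6ms: ALLOW
  req#10 t=6ms: ALLOW
  req#11 t=6ms: DENY
  req#12 t=6ms: DENY
  req#13 t=6ms: DENY
  req#14 t=6ms: DENY
  req#15 t=6ms: DENY
  req#16 t=6ms: DENY
  req#17 t=6ms: DENY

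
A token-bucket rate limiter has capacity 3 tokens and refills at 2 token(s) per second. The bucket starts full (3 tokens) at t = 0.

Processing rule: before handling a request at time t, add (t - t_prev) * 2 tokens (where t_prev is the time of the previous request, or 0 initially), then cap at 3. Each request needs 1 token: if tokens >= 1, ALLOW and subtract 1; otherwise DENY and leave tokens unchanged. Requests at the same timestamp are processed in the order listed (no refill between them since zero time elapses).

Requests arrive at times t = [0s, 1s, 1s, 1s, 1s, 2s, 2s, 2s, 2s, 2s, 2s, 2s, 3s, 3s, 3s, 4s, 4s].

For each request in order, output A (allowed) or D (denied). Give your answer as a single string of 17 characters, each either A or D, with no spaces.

Answer: AAAADAADDDDDAADAA

Derivation:
Simulating step by step:
  req#1 t=0s: ALLOW
  req#2 t=1s: ALLOW
  req#3 t=1s: ALLOW
  req#4 t=1s: ALLOW
  req#5 t=1s: DENY
  req#6 t=2s: ALLOW
  req#7 t=2s: ALLOW
  req#8 t=2s: DENY
  req#9 t=2s: DENY
  req#10 t=2s: DENY
  req#11 t=2s: DENY
  req#12 t=2s: DENY
  req#13 t=3s: ALLOW
  req#14 t=3s: ALLOW
  req#15 t=3s: DENY
  req#16 t=4s: ALLOW
  req#17 t=4s: ALLOW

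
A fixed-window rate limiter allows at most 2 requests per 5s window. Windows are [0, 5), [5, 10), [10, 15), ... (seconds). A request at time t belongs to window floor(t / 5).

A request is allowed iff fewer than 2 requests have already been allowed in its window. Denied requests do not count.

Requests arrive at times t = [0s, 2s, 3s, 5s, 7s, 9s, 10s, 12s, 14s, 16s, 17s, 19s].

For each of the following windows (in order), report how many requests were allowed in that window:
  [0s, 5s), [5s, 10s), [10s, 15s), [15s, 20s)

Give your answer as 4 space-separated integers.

Answer: 2 2 2 2

Derivation:
Processing requests:
  req#1 t=0s (window 0): ALLOW
  req#2 t=2s (window 0): ALLOW
  req#3 t=3s (window 0): DENY
  req#4 t=5s (window 1): ALLOW
  req#5 t=7s (window 1): ALLOW
  req#6 t=9s (window 1): DENY
  req#7 t=10s (window 2): ALLOW
  req#8 t=12s (window 2): ALLOW
  req#9 t=14s (window 2): DENY
  req#10 t=16s (window 3): ALLOW
  req#11 t=17s (window 3): ALLOW
  req#12 t=19s (window 3): DENY

Allowed counts by window: 2 2 2 2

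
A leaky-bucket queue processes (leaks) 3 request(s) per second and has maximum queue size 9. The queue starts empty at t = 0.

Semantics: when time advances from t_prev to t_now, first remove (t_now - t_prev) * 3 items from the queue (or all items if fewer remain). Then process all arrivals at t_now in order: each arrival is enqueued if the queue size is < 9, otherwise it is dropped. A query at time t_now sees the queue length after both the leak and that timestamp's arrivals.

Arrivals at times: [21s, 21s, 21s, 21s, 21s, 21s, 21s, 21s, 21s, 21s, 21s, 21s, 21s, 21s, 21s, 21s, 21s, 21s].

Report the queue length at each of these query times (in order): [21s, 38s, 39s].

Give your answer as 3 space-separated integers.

Queue lengths at query times:
  query t=21s: backlog = 9
  query t=38s: backlog = 0
  query t=39s: backlog = 0

Answer: 9 0 0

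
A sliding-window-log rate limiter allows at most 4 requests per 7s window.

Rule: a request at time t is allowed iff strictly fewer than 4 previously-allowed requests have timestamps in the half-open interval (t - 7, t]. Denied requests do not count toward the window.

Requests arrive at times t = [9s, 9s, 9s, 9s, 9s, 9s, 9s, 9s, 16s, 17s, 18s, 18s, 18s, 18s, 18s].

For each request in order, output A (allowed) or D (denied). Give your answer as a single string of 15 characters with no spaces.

Answer: AAAADDDDAAAADDD

Derivation:
Tracking allowed requests in the window:
  req#1 t=9s: ALLOW
  req#2 t=9s: ALLOW
  req#3 t=9s: ALLOW
  req#4 t=9s: ALLOW
  req#5 t=9s: DENY
  req#6 t=9s: DENY
  req#7 t=9s: DENY
  req#8 t=9s: DENY
  req#9 t=16s: ALLOW
  req#10 t=17s: ALLOW
  req#11 t=18s: ALLOW
  req#12 t=18s: ALLOW
  req#13 t=18s: DENY
  req#14 t=18s: DENY
  req#15 t=18s: DENY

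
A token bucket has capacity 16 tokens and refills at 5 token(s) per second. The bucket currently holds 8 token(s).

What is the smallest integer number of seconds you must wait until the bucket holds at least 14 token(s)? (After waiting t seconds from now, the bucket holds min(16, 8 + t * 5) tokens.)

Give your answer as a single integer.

Answer: 2

Derivation:
Need 8 + t * 5 >= 14, so t >= 6/5.
Smallest integer t = ceil(6/5) = 2.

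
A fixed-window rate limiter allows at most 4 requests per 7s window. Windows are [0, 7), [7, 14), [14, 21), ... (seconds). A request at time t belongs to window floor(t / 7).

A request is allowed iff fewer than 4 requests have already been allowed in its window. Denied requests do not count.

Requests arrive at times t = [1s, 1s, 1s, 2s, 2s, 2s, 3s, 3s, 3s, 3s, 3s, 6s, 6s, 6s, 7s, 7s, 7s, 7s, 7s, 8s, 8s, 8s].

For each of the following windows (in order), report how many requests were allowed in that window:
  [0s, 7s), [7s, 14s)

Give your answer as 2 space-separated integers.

Answer: 4 4

Derivation:
Processing requests:
  req#1 t=1s (window 0): ALLOW
  req#2 t=1s (window 0): ALLOW
  req#3 t=1s (window 0): ALLOW
  req#4 t=2s (window 0): ALLOW
  req#5 t=2s (window 0): DENY
  req#6 t=2s (window 0): DENY
  req#7 t=3s (window 0): DENY
  req#8 t=3s (window 0): DENY
  req#9 t=3s (window 0): DENY
  req#10 t=3s (window 0): DENY
  req#11 t=3s (window 0): DENY
  req#12 t=6s (window 0): DENY
  req#13 t=6s (window 0): DENY
  req#14 t=6s (window 0): DENY
  req#15 t=7s (window 1): ALLOW
  req#16 t=7s (window 1): ALLOW
  req#17 t=7s (window 1): ALLOW
  req#18 t=7s (window 1): ALLOW
  req#19 t=7s (window 1): DENY
  req#20 t=8s (window 1): DENY
  req#21 t=8s (window 1): DENY
  req#22 t=8s (window 1): DENY

Allowed counts by window: 4 4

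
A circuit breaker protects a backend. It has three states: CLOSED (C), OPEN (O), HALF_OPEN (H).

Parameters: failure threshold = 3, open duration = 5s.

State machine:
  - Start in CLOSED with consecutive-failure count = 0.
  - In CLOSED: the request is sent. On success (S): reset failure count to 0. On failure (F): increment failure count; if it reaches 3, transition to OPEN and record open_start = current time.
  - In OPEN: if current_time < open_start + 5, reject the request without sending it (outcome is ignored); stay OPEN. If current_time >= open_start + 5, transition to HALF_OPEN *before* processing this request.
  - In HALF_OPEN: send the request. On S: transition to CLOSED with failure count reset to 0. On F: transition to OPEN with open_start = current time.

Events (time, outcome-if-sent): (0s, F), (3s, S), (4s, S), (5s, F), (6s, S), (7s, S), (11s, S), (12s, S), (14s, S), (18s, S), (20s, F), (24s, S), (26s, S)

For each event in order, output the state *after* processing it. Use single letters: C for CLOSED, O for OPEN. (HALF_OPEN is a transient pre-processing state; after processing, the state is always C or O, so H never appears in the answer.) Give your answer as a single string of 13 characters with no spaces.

State after each event:
  event#1 t=0s outcome=F: state=CLOSED
  event#2 t=3s outcome=S: state=CLOSED
  event#3 t=4s outcome=S: state=CLOSED
  event#4 t=5s outcome=F: state=CLOSED
  event#5 t=6s outcome=S: state=CLOSED
  event#6 t=7s outcome=S: state=CLOSED
  event#7 t=11s outcome=S: state=CLOSED
  event#8 t=12s outcome=S: state=CLOSED
  event#9 t=14s outcome=S: state=CLOSED
  event#10 t=18s outcome=S: state=CLOSED
  event#11 t=20s outcome=F: state=CLOSED
  event#12 t=24s outcome=S: state=CLOSED
  event#13 t=26s outcome=S: state=CLOSED

Answer: CCCCCCCCCCCCC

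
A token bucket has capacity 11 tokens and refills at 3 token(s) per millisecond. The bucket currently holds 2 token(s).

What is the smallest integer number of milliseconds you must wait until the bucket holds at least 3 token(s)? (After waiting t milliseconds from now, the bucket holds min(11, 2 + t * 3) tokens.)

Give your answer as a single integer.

Answer: 1

Derivation:
Need 2 + t * 3 >= 3, so t >= 1/3.
Smallest integer t = ceil(1/3) = 1.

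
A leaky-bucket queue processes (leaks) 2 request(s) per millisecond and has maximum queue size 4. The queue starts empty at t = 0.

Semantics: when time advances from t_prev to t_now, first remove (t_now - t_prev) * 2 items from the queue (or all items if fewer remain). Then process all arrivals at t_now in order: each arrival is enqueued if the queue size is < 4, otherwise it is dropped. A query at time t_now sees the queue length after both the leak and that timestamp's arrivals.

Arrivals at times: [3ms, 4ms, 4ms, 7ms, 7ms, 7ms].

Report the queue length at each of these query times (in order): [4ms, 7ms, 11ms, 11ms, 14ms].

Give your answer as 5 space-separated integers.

Queue lengths at query times:
  query t=4ms: backlog = 2
  query t=7ms: backlog = 3
  query t=11ms: backlog = 0
  query t=11ms: backlog = 0
  query t=14ms: backlog = 0

Answer: 2 3 0 0 0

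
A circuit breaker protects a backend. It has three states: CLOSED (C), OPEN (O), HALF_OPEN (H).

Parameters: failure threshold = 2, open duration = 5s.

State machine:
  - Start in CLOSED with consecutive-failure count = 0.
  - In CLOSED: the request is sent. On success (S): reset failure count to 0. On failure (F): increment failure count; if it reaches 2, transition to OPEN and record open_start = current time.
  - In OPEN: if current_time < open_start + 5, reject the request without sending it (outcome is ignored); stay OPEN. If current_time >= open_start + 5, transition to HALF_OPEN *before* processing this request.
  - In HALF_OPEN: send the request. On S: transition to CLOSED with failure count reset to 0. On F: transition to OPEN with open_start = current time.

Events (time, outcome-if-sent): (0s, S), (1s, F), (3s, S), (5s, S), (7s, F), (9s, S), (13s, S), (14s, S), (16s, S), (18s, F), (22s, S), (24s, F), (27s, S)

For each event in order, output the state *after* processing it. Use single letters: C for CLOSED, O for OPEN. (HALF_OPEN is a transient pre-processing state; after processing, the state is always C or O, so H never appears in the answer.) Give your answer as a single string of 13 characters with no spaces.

Answer: CCCCCCCCCCCCC

Derivation:
State after each event:
  event#1 t=0s outcome=S: state=CLOSED
  event#2 t=1s outcome=F: state=CLOSED
  event#3 t=3s outcome=S: state=CLOSED
  event#4 t=5s outcome=S: state=CLOSED
  event#5 t=7s outcome=F: state=CLOSED
  event#6 t=9s outcome=S: state=CLOSED
  event#7 t=13s outcome=S: state=CLOSED
  event#8 t=14s outcome=S: state=CLOSED
  event#9 t=16s outcome=S: state=CLOSED
  event#10 t=18s outcome=F: state=CLOSED
  event#11 t=22s outcome=S: state=CLOSED
  event#12 t=24s outcome=F: state=CLOSED
  event#13 t=27s outcome=S: state=CLOSED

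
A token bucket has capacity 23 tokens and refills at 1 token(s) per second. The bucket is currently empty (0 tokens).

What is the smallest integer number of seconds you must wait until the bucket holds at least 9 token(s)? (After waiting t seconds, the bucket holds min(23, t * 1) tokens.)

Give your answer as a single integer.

Answer: 9

Derivation:
Need t * 1 >= 9, so t >= 9/1.
Smallest integer t = ceil(9/1) = 9.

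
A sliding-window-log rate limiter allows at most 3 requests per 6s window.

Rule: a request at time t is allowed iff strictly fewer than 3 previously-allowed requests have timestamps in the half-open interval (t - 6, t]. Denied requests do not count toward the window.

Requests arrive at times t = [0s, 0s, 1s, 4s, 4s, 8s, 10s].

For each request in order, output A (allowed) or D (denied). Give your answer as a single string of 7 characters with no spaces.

Tracking allowed requests in the window:
  req#1 t=0s: ALLOW
  req#2 t=0s: ALLOW
  req#3 t=1s: ALLOW
  req#4 t=4s: DENY
  req#5 t=4s: DENY
  req#6 t=8s: ALLOW
  req#7 t=10s: ALLOW

Answer: AAADDAA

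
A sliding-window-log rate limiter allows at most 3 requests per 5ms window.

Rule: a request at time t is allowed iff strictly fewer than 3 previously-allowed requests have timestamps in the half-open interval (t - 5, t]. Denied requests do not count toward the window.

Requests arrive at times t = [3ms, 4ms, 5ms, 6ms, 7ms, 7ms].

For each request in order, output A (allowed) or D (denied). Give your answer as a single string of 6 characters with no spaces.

Answer: AAADDD

Derivation:
Tracking allowed requests in the window:
  req#1 t=3ms: ALLOW
  req#2 t=4ms: ALLOW
  req#3 t=5ms: ALLOW
  req#4 t=6ms: DENY
  req#5 t=7ms: DENY
  req#6 t=7ms: DENY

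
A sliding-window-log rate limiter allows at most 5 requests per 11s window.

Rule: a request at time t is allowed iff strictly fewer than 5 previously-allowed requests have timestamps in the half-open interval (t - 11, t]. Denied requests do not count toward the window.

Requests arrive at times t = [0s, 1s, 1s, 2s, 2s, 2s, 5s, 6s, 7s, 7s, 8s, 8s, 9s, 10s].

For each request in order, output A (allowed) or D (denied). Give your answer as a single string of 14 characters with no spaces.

Answer: AAAAADDDDDDDDD

Derivation:
Tracking allowed requests in the window:
  req#1 t=0s: ALLOW
  req#2 t=1s: ALLOW
  req#3 t=1s: ALLOW
  req#4 t=2s: ALLOW
  req#5 t=2s: ALLOW
  req#6 t=2s: DENY
  req#7 t=5s: DENY
  req#8 t=6s: DENY
  req#9 t=7s: DENY
  req#10 t=7s: DENY
  req#11 t=8s: DENY
  req#12 t=8s: DENY
  req#13 t=9s: DENY
  req#14 t=10s: DENY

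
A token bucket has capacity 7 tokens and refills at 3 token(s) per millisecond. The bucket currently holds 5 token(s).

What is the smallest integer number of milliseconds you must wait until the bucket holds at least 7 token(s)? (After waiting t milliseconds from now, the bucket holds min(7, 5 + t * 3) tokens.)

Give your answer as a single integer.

Need 5 + t * 3 >= 7, so t >= 2/3.
Smallest integer t = ceil(2/3) = 1.

Answer: 1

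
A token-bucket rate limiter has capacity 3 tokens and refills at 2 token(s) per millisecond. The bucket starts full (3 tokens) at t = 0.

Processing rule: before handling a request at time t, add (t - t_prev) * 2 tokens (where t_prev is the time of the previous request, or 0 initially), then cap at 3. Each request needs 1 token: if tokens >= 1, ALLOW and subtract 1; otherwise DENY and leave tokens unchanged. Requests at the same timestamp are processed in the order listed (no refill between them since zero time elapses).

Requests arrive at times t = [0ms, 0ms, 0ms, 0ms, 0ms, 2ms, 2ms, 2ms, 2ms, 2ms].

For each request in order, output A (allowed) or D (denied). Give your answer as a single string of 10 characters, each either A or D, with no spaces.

Simulating step by step:
  req#1 t=0ms: ALLOW
  req#2 t=0ms: ALLOW
  req#3 t=0ms: ALLOW
  req#4 t=0ms: DENY
  req#5 t=0ms: DENY
  req#6 t=2ms: ALLOW
  req#7 t=2ms: ALLOW
  req#8 t=2ms: ALLOW
  req#9 t=2ms: DENY
  req#10 t=2ms: DENY

Answer: AAADDAAADD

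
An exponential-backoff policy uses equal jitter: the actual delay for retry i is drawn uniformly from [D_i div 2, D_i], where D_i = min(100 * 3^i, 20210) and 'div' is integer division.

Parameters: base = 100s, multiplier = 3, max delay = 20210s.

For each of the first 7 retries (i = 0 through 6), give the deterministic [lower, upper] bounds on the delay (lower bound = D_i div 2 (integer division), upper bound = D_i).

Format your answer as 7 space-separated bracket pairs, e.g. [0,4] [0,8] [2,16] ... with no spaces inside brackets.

Computing bounds per retry:
  i=0: D_i=min(100*3^0,20210)=100, bounds=[50,100]
  i=1: D_i=min(100*3^1,20210)=300, bounds=[150,300]
  i=2: D_i=min(100*3^2,20210)=900, bounds=[450,900]
  i=3: D_i=min(100*3^3,20210)=2700, bounds=[1350,2700]
  i=4: D_i=min(100*3^4,20210)=8100, bounds=[4050,8100]
  i=5: D_i=min(100*3^5,20210)=20210, bounds=[10105,20210]
  i=6: D_i=min(100*3^6,20210)=20210, bounds=[10105,20210]

Answer: [50,100] [150,300] [450,900] [1350,2700] [4050,8100] [10105,20210] [10105,20210]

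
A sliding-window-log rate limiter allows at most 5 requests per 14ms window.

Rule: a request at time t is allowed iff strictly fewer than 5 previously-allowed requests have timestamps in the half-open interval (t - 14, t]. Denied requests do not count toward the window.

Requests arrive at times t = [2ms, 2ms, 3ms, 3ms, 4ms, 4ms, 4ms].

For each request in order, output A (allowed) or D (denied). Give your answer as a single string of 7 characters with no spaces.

Answer: AAAAADD

Derivation:
Tracking allowed requests in the window:
  req#1 t=2ms: ALLOW
  req#2 t=2ms: ALLOW
  req#3 t=3ms: ALLOW
  req#4 t=3ms: ALLOW
  req#5 t=4ms: ALLOW
  req#6 t=4ms: DENY
  req#7 t=4ms: DENY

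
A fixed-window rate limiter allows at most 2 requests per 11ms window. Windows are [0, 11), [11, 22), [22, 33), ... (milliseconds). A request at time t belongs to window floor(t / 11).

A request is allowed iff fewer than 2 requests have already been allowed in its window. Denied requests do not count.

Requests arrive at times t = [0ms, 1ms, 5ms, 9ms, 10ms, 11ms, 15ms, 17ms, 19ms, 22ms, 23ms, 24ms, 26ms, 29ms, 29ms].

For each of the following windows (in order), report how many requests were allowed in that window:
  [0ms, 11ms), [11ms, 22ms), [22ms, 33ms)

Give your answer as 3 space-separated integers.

Processing requests:
  req#1 t=0ms (window 0): ALLOW
  req#2 t=1ms (window 0): ALLOW
  req#3 t=5ms (window 0): DENY
  req#4 t=9ms (window 0): DENY
  req#5 t=10ms (window 0): DENY
  req#6 t=11ms (window 1): ALLOW
  req#7 t=15ms (window 1): ALLOW
  req#8 t=17ms (window 1): DENY
  req#9 t=19ms (window 1): DENY
  req#10 t=22ms (window 2): ALLOW
  req#11 t=23ms (window 2): ALLOW
  req#12 t=24ms (window 2): DENY
  req#13 t=26ms (window 2): DENY
  req#14 t=29ms (window 2): DENY
  req#15 t=29ms (window 2): DENY

Allowed counts by window: 2 2 2

Answer: 2 2 2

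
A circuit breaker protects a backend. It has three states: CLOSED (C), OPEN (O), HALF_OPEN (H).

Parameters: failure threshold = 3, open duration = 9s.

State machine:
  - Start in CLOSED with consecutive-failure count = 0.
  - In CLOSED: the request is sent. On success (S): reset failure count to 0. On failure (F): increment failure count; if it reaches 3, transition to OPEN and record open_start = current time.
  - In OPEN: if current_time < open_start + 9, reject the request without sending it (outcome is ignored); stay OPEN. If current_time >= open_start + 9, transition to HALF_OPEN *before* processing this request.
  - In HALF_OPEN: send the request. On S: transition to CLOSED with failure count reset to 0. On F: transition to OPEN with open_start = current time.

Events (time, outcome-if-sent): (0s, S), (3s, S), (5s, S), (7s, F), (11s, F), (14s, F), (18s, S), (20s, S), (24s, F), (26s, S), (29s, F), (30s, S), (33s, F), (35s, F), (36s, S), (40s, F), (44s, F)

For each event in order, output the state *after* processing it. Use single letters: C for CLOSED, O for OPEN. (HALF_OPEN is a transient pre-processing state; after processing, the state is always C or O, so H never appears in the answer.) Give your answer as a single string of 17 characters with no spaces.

Answer: CCCCCOOOOOOOOOOOO

Derivation:
State after each event:
  event#1 t=0s outcome=S: state=CLOSED
  event#2 t=3s outcome=S: state=CLOSED
  event#3 t=5s outcome=S: state=CLOSED
  event#4 t=7s outcome=F: state=CLOSED
  event#5 t=11s outcome=F: state=CLOSED
  event#6 t=14s outcome=F: state=OPEN
  event#7 t=18s outcome=S: state=OPEN
  event#8 t=20s outcome=S: state=OPEN
  event#9 t=24s outcome=F: state=OPEN
  event#10 t=26s outcome=S: state=OPEN
  event#11 t=29s outcome=F: state=OPEN
  event#12 t=30s outcome=S: state=OPEN
  event#13 t=33s outcome=F: state=OPEN
  event#14 t=35s outcome=F: state=OPEN
  event#15 t=36s outcome=S: state=OPEN
  event#16 t=40s outcome=F: state=OPEN
  event#17 t=44s outcome=F: state=OPEN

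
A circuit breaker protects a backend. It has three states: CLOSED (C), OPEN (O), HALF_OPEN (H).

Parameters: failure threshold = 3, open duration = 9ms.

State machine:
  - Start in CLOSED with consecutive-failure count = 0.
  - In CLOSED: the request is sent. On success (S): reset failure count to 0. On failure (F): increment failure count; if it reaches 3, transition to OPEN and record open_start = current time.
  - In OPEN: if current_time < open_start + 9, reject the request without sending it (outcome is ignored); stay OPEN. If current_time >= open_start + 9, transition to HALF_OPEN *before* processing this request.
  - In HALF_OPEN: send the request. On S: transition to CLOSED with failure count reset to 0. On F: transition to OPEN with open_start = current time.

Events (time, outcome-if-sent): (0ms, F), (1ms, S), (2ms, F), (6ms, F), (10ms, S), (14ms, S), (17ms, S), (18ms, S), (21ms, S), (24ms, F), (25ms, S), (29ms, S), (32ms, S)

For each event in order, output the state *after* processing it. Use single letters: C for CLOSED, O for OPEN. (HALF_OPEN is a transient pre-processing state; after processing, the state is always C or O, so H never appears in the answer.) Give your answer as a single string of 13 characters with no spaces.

State after each event:
  event#1 t=0ms outcome=F: state=CLOSED
  event#2 t=1ms outcome=S: state=CLOSED
  event#3 t=2ms outcome=F: state=CLOSED
  event#4 t=6ms outcome=F: state=CLOSED
  event#5 t=10ms outcome=S: state=CLOSED
  event#6 t=14ms outcome=S: state=CLOSED
  event#7 t=17ms outcome=S: state=CLOSED
  event#8 t=18ms outcome=S: state=CLOSED
  event#9 t=21ms outcome=S: state=CLOSED
  event#10 t=24ms outcome=F: state=CLOSED
  event#11 t=25ms outcome=S: state=CLOSED
  event#12 t=29ms outcome=S: state=CLOSED
  event#13 t=32ms outcome=S: state=CLOSED

Answer: CCCCCCCCCCCCC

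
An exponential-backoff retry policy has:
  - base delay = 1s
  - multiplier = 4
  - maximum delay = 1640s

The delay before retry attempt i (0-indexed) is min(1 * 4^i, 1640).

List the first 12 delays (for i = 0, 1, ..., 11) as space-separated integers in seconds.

Answer: 1 4 16 64 256 1024 1640 1640 1640 1640 1640 1640

Derivation:
Computing each delay:
  i=0: min(1*4^0, 1640) = 1
  i=1: min(1*4^1, 1640) = 4
  i=2: min(1*4^2, 1640) = 16
  i=3: min(1*4^3, 1640) = 64
  i=4: min(1*4^4, 1640) = 256
  i=5: min(1*4^5, 1640) = 1024
  i=6: min(1*4^6, 1640) = 1640
  i=7: min(1*4^7, 1640) = 1640
  i=8: min(1*4^8, 1640) = 1640
  i=9: min(1*4^9, 1640) = 1640
  i=10: min(1*4^10, 1640) = 1640
  i=11: min(1*4^11, 1640) = 1640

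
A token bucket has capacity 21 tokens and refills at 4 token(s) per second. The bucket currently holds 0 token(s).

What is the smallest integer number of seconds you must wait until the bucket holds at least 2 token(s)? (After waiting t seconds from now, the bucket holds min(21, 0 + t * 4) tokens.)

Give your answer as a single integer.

Need 0 + t * 4 >= 2, so t >= 2/4.
Smallest integer t = ceil(2/4) = 1.

Answer: 1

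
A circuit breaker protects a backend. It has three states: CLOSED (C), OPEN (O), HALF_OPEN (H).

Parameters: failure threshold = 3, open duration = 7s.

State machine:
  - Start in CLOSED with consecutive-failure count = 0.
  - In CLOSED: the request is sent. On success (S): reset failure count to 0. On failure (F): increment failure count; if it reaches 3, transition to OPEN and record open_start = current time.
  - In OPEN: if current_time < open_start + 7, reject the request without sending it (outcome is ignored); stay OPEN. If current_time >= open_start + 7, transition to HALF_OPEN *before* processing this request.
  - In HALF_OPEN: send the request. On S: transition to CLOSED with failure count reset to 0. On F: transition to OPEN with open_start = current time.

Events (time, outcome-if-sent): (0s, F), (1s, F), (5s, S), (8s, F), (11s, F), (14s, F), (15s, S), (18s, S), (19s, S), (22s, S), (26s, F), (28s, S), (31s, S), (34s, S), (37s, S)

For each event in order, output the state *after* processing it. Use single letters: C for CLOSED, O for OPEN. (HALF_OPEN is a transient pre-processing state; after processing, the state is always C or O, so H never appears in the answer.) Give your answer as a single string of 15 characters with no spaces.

Answer: CCCCCOOOOCCCCCC

Derivation:
State after each event:
  event#1 t=0s outcome=F: state=CLOSED
  event#2 t=1s outcome=F: state=CLOSED
  event#3 t=5s outcome=S: state=CLOSED
  event#4 t=8s outcome=F: state=CLOSED
  event#5 t=11s outcome=F: state=CLOSED
  event#6 t=14s outcome=F: state=OPEN
  event#7 t=15s outcome=S: state=OPEN
  event#8 t=18s outcome=S: state=OPEN
  event#9 t=19s outcome=S: state=OPEN
  event#10 t=22s outcome=S: state=CLOSED
  event#11 t=26s outcome=F: state=CLOSED
  event#12 t=28s outcome=S: state=CLOSED
  event#13 t=31s outcome=S: state=CLOSED
  event#14 t=34s outcome=S: state=CLOSED
  event#15 t=37s outcome=S: state=CLOSED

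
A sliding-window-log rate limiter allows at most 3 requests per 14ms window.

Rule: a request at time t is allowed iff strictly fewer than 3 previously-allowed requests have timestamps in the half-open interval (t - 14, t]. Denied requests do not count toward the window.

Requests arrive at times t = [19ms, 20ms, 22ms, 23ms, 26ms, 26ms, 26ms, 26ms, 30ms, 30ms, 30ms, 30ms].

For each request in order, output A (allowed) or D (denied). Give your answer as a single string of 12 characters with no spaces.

Answer: AAADDDDDDDDD

Derivation:
Tracking allowed requests in the window:
  req#1 t=19ms: ALLOW
  req#2 t=20ms: ALLOW
  req#3 t=22ms: ALLOW
  req#4 t=23ms: DENY
  req#5 t=26ms: DENY
  req#6 t=26ms: DENY
  req#7 t=26ms: DENY
  req#8 t=26ms: DENY
  req#9 t=30ms: DENY
  req#10 t=30ms: DENY
  req#11 t=30ms: DENY
  req#12 t=30ms: DENY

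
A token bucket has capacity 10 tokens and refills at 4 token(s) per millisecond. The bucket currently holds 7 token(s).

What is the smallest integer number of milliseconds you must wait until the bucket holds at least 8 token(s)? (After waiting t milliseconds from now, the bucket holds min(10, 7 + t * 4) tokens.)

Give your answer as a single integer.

Need 7 + t * 4 >= 8, so t >= 1/4.
Smallest integer t = ceil(1/4) = 1.

Answer: 1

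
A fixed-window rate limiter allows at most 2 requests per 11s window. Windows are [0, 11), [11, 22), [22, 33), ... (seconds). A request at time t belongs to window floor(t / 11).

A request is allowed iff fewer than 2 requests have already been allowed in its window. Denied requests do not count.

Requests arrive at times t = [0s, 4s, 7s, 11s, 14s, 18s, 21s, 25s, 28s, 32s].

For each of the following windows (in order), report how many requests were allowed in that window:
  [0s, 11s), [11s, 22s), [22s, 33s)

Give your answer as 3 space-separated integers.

Processing requests:
  req#1 t=0s (window 0): ALLOW
  req#2 t=4s (window 0): ALLOW
  req#3 t=7s (window 0): DENY
  req#4 t=11s (window 1): ALLOW
  req#5 t=14s (window 1): ALLOW
  req#6 t=18s (window 1): DENY
  req#7 t=21s (window 1): DENY
  req#8 t=25s (window 2): ALLOW
  req#9 t=28s (window 2): ALLOW
  req#10 t=32s (window 2): DENY

Allowed counts by window: 2 2 2

Answer: 2 2 2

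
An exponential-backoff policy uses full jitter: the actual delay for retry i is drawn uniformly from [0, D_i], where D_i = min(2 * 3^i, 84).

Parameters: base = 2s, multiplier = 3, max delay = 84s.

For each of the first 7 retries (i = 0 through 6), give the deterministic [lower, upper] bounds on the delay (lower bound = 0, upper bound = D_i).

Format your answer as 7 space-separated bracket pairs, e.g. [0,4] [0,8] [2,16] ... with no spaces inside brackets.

Answer: [0,2] [0,6] [0,18] [0,54] [0,84] [0,84] [0,84]

Derivation:
Computing bounds per retry:
  i=0: D_i=min(2*3^0,84)=2, bounds=[0,2]
  i=1: D_i=min(2*3^1,84)=6, bounds=[0,6]
  i=2: D_i=min(2*3^2,84)=18, bounds=[0,18]
  i=3: D_i=min(2*3^3,84)=54, bounds=[0,54]
  i=4: D_i=min(2*3^4,84)=84, bounds=[0,84]
  i=5: D_i=min(2*3^5,84)=84, bounds=[0,84]
  i=6: D_i=min(2*3^6,84)=84, bounds=[0,84]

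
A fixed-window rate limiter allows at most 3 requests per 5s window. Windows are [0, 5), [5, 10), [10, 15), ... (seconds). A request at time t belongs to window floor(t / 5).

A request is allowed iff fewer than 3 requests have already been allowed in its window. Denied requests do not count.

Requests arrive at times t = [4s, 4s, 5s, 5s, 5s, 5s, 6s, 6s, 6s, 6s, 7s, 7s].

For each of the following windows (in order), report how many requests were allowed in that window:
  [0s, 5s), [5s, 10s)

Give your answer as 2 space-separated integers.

Answer: 2 3

Derivation:
Processing requests:
  req#1 t=4s (window 0): ALLOW
  req#2 t=4s (window 0): ALLOW
  req#3 t=5s (window 1): ALLOW
  req#4 t=5s (window 1): ALLOW
  req#5 t=5s (window 1): ALLOW
  req#6 t=5s (window 1): DENY
  req#7 t=6s (window 1): DENY
  req#8 t=6s (window 1): DENY
  req#9 t=6s (window 1): DENY
  req#10 t=6s (window 1): DENY
  req#11 t=7s (window 1): DENY
  req#12 t=7s (window 1): DENY

Allowed counts by window: 2 3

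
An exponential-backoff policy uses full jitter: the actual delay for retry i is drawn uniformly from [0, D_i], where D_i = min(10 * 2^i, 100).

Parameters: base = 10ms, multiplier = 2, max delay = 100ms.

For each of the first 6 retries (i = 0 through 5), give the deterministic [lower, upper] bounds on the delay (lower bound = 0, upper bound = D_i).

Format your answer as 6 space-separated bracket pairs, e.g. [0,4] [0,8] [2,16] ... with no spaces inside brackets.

Computing bounds per retry:
  i=0: D_i=min(10*2^0,100)=10, bounds=[0,10]
  i=1: D_i=min(10*2^1,100)=20, bounds=[0,20]
  i=2: D_i=min(10*2^2,100)=40, bounds=[0,40]
  i=3: D_i=min(10*2^3,100)=80, bounds=[0,80]
  i=4: D_i=min(10*2^4,100)=100, bounds=[0,100]
  i=5: D_i=min(10*2^5,100)=100, bounds=[0,100]

Answer: [0,10] [0,20] [0,40] [0,80] [0,100] [0,100]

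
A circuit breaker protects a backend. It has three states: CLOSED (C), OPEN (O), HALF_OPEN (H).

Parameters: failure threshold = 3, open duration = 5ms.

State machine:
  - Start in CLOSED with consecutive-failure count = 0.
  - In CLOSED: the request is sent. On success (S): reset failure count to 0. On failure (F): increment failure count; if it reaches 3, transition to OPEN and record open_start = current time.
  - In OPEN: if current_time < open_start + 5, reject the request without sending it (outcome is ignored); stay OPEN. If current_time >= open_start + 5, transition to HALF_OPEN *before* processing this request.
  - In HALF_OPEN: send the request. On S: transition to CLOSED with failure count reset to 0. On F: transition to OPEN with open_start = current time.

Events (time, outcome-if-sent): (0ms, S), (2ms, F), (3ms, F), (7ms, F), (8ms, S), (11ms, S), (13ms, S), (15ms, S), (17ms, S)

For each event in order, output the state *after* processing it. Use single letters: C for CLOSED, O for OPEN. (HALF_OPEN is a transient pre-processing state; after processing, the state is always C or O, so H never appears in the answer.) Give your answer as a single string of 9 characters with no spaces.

Answer: CCCOOOCCC

Derivation:
State after each event:
  event#1 t=0ms outcome=S: state=CLOSED
  event#2 t=2ms outcome=F: state=CLOSED
  event#3 t=3ms outcome=F: state=CLOSED
  event#4 t=7ms outcome=F: state=OPEN
  event#5 t=8ms outcome=S: state=OPEN
  event#6 t=11ms outcome=S: state=OPEN
  event#7 t=13ms outcome=S: state=CLOSED
  event#8 t=15ms outcome=S: state=CLOSED
  event#9 t=17ms outcome=S: state=CLOSED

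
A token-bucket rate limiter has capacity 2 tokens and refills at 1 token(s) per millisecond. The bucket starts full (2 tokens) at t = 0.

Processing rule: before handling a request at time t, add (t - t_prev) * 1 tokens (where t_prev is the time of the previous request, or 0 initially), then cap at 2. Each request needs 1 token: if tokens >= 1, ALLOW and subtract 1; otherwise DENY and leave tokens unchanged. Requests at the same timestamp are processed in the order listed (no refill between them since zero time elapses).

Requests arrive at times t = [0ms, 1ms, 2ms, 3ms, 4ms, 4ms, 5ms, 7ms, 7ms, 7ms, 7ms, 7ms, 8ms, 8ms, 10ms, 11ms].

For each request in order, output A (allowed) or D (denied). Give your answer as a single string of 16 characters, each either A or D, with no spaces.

Simulating step by step:
  req#1 t=0ms: ALLOW
  req#2 t=1ms: ALLOW
  req#3 t=2ms: ALLOW
  req#4 t=3ms: ALLOW
  req#5 t=4ms: ALLOW
  req#6 t=4ms: ALLOW
  req#7 t=5ms: ALLOW
  req#8 t=7ms: ALLOW
  req#9 t=7ms: ALLOW
  req#10 t=7ms: DENY
  req#11 t=7ms: DENY
  req#12 t=7ms: DENY
  req#13 t=8ms: ALLOW
  req#14 t=8ms: DENY
  req#15 t=10ms: ALLOW
  req#16 t=11ms: ALLOW

Answer: AAAAAAAAADDDADAA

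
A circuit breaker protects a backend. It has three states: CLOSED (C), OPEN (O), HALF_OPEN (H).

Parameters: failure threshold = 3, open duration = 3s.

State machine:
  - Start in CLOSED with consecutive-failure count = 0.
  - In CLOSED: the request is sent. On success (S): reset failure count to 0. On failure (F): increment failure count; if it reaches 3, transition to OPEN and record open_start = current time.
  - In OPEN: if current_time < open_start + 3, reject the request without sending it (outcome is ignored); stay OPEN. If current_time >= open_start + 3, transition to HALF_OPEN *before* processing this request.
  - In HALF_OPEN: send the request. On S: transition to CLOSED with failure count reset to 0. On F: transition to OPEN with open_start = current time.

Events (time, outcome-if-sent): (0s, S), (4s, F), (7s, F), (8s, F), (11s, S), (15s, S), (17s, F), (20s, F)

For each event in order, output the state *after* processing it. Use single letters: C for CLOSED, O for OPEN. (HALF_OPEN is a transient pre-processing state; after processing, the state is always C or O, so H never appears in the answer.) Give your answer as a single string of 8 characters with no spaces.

State after each event:
  event#1 t=0s outcome=S: state=CLOSED
  event#2 t=4s outcome=F: state=CLOSED
  event#3 t=7s outcome=F: state=CLOSED
  event#4 t=8s outcome=F: state=OPEN
  event#5 t=11s outcome=S: state=CLOSED
  event#6 t=15s outcome=S: state=CLOSED
  event#7 t=17s outcome=F: state=CLOSED
  event#8 t=20s outcome=F: state=CLOSED

Answer: CCCOCCCC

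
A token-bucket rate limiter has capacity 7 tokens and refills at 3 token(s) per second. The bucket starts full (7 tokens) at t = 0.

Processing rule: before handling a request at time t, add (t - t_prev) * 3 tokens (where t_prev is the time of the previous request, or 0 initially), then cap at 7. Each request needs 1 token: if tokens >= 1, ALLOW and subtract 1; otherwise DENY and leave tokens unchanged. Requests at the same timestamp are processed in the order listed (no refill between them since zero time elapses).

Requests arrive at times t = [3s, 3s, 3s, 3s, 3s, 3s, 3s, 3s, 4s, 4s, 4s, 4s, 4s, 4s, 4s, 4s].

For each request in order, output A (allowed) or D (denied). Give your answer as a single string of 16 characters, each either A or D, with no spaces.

Answer: AAAAAAADAAADDDDD

Derivation:
Simulating step by step:
  req#1 t=3s: ALLOW
  req#2 t=3s: ALLOW
  req#3 t=3s: ALLOW
  req#4 t=3s: ALLOW
  req#5 t=3s: ALLOW
  req#6 t=3s: ALLOW
  req#7 t=3s: ALLOW
  req#8 t=3s: DENY
  req#9 t=4s: ALLOW
  req#10 t=4s: ALLOW
  req#11 t=4s: ALLOW
  req#12 t=4s: DENY
  req#13 t=4s: DENY
  req#14 t=4s: DENY
  req#15 t=4s: DENY
  req#16 t=4s: DENY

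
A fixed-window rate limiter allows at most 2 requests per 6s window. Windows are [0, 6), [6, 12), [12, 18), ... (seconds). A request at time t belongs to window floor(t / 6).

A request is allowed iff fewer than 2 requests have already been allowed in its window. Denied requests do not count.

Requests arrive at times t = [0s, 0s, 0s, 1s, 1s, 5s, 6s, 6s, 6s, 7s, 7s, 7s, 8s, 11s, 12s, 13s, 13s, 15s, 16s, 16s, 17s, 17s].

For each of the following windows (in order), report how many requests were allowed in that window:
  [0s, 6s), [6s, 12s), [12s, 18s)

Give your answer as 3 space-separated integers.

Answer: 2 2 2

Derivation:
Processing requests:
  req#1 t=0s (window 0): ALLOW
  req#2 t=0s (window 0): ALLOW
  req#3 t=0s (window 0): DENY
  req#4 t=1s (window 0): DENY
  req#5 t=1s (window 0): DENY
  req#6 t=5s (window 0): DENY
  req#7 t=6s (window 1): ALLOW
  req#8 t=6s (window 1): ALLOW
  req#9 t=6s (window 1): DENY
  req#10 t=7s (window 1): DENY
  req#11 t=7s (window 1): DENY
  req#12 t=7s (window 1): DENY
  req#13 t=8s (window 1): DENY
  req#14 t=11s (window 1): DENY
  req#15 t=12s (window 2): ALLOW
  req#16 t=13s (window 2): ALLOW
  req#17 t=13s (window 2): DENY
  req#18 t=15s (window 2): DENY
  req#19 t=16s (window 2): DENY
  req#20 t=16s (window 2): DENY
  req#21 t=17s (window 2): DENY
  req#22 t=17s (window 2): DENY

Allowed counts by window: 2 2 2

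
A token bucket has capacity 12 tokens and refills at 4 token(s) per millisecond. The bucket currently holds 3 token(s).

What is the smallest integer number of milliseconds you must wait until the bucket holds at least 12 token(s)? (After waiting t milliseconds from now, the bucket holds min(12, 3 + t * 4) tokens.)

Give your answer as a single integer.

Answer: 3

Derivation:
Need 3 + t * 4 >= 12, so t >= 9/4.
Smallest integer t = ceil(9/4) = 3.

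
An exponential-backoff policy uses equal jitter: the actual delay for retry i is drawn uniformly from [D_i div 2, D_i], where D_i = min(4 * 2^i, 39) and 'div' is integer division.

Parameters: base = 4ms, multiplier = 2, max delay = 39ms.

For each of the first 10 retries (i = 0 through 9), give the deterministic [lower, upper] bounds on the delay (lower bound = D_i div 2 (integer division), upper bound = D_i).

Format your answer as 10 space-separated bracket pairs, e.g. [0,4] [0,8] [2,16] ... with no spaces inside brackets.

Answer: [2,4] [4,8] [8,16] [16,32] [19,39] [19,39] [19,39] [19,39] [19,39] [19,39]

Derivation:
Computing bounds per retry:
  i=0: D_i=min(4*2^0,39)=4, bounds=[2,4]
  i=1: D_i=min(4*2^1,39)=8, bounds=[4,8]
  i=2: D_i=min(4*2^2,39)=16, bounds=[8,16]
  i=3: D_i=min(4*2^3,39)=32, bounds=[16,32]
  i=4: D_i=min(4*2^4,39)=39, bounds=[19,39]
  i=5: D_i=min(4*2^5,39)=39, bounds=[19,39]
  i=6: D_i=min(4*2^6,39)=39, bounds=[19,39]
  i=7: D_i=min(4*2^7,39)=39, bounds=[19,39]
  i=8: D_i=min(4*2^8,39)=39, bounds=[19,39]
  i=9: D_i=min(4*2^9,39)=39, bounds=[19,39]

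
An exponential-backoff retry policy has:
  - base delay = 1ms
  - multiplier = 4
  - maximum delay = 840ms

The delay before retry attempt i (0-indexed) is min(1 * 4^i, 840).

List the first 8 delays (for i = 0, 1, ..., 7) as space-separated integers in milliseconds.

Computing each delay:
  i=0: min(1*4^0, 840) = 1
  i=1: min(1*4^1, 840) = 4
  i=2: min(1*4^2, 840) = 16
  i=3: min(1*4^3, 840) = 64
  i=4: min(1*4^4, 840) = 256
  i=5: min(1*4^5, 840) = 840
  i=6: min(1*4^6, 840) = 840
  i=7: min(1*4^7, 840) = 840

Answer: 1 4 16 64 256 840 840 840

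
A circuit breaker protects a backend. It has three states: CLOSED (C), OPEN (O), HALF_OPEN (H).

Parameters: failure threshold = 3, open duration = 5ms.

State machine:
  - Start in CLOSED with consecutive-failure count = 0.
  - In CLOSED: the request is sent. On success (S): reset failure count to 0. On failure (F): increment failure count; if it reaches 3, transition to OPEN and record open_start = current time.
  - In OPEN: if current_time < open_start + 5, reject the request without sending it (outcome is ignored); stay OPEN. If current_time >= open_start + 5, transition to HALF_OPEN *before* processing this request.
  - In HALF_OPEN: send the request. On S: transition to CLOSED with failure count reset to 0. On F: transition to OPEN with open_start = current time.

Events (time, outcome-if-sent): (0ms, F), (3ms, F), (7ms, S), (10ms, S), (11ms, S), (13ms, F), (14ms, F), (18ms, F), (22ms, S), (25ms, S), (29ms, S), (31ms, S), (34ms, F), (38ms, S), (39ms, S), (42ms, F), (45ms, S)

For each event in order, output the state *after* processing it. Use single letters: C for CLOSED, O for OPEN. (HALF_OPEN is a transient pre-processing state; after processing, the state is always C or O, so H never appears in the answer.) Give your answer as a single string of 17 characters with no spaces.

State after each event:
  event#1 t=0ms outcome=F: state=CLOSED
  event#2 t=3ms outcome=F: state=CLOSED
  event#3 t=7ms outcome=S: state=CLOSED
  event#4 t=10ms outcome=S: state=CLOSED
  event#5 t=11ms outcome=S: state=CLOSED
  event#6 t=13ms outcome=F: state=CLOSED
  event#7 t=14ms outcome=F: state=CLOSED
  event#8 t=18ms outcome=F: state=OPEN
  event#9 t=22ms outcome=S: state=OPEN
  event#10 t=25ms outcome=S: state=CLOSED
  event#11 t=29ms outcome=S: state=CLOSED
  event#12 t=31ms outcome=S: state=CLOSED
  event#13 t=34ms outcome=F: state=CLOSED
  event#14 t=38ms outcome=S: state=CLOSED
  event#15 t=39ms outcome=S: state=CLOSED
  event#16 t=42ms outcome=F: state=CLOSED
  event#17 t=45ms outcome=S: state=CLOSED

Answer: CCCCCCCOOCCCCCCCC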